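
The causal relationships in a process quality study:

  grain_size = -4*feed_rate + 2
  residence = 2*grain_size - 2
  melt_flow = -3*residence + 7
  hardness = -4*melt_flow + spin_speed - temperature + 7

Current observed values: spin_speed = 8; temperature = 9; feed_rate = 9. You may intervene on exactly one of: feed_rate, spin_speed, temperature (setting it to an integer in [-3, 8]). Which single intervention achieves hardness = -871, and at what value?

Intervening on feed_rate: hardness = -96*feed_rate + 2. Reaching -871 requires feed_rate = 291/32, not an integer.
Intervening on spin_speed: with other inputs at their observed values, hardness = spin_speed - 870. Solving for -871 gives spin_speed = -1, within [-3, 8].
Intervening on temperature: hardness = -temperature - 853. Reaching -871 requires temperature = 18, outside [-3, 8].

set spin_speed = -1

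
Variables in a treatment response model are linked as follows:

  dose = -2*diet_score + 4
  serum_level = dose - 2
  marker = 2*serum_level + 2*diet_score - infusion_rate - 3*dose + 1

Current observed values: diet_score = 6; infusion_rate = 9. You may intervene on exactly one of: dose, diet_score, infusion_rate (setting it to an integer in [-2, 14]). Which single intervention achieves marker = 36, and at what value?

Intervening on dose: marker = -dose. Reaching 36 requires dose = -36, outside [-2, 14].
Intervening on diet_score: with other inputs at their observed values, marker = 4*diet_score - 16. Solving for 36 gives diet_score = 13, within [-2, 14].
Intervening on infusion_rate: marker = -infusion_rate + 17. Reaching 36 requires infusion_rate = -19, outside [-2, 14].

set diet_score = 13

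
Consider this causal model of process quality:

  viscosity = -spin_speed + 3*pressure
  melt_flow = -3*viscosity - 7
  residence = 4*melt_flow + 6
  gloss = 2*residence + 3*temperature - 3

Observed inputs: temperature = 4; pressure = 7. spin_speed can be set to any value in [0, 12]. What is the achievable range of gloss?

Substituting into the viscosity equation gives viscosity = -spin_speed + 21.
Substituting into the melt_flow equation gives melt_flow = 3*spin_speed - 70.
Substituting into the residence equation gives residence = 12*spin_speed - 274.
Substituting into the gloss equation gives gloss = 24*spin_speed - 539.
Linear in spin_speed, so extremes are at the endpoints: spin_speed = 0 gives gloss = -539; spin_speed = 12 gives gloss = -251.

-539 to -251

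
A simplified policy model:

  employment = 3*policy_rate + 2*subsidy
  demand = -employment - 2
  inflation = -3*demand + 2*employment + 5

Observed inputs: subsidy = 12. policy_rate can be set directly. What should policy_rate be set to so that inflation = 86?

Substituting into the employment equation gives employment = 3*policy_rate + 24.
Substituting into the demand equation gives demand = -3*policy_rate - 26.
Substituting into the inflation equation gives inflation = 15*policy_rate + 131.
Solve 15*policy_rate + 131 = 86: policy_rate = (86 - 131) / 15 = -3.

policy_rate = -3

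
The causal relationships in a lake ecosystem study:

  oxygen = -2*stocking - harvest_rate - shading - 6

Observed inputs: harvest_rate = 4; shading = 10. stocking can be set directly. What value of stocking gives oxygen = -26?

Substituting into the oxygen equation gives oxygen = -2*stocking - 20.
Solve -2*stocking - 20 = -26: stocking = (-26 + 20) / -2 = 3.

stocking = 3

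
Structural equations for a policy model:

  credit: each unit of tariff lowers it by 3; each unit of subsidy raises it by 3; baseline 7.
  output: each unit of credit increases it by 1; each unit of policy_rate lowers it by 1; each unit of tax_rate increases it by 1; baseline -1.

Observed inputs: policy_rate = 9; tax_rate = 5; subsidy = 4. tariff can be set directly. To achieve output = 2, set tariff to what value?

tariff = 4

Substituting into the credit equation gives credit = -3*tariff + 19.
So output = -3*tariff + 14.
Solve -3*tariff + 14 = 2: tariff = (2 - 14) / -3 = 4.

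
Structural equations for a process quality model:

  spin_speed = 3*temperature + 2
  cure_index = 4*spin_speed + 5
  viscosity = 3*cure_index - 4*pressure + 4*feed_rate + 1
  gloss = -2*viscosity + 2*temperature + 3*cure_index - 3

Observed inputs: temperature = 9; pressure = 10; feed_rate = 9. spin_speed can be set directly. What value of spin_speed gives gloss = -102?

spin_speed = 9

Intervening on spin_speed fixes its value directly, overriding its dependence on temperature.
Substituting into the viscosity equation gives viscosity = 12*spin_speed + 12.
So gloss = -12*spin_speed + 6.
Solve -12*spin_speed + 6 = -102: spin_speed = (-102 - 6) / -12 = 9.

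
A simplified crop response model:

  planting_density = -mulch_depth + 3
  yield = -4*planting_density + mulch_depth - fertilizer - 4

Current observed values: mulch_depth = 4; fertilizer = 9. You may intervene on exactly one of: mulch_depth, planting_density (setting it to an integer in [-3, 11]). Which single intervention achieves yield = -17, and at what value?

set planting_density = 2

Intervening on mulch_depth: yield = 5*mulch_depth - 25. Reaching -17 requires mulch_depth = 8/5, not an integer.
Intervening on planting_density: with other inputs at their observed values, yield = -4*planting_density - 9. Solving for -17 gives planting_density = 2, within [-3, 11].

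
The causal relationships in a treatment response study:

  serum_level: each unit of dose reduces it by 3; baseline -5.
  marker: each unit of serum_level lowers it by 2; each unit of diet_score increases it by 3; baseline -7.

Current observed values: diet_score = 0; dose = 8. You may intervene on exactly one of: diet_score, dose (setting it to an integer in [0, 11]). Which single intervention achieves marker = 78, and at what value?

set diet_score = 9

Intervening on diet_score: with other inputs at their observed values, marker = 3*diet_score + 51. Solving for 78 gives diet_score = 9, within [0, 11].
Intervening on dose: marker = 6*dose + 3. Reaching 78 requires dose = 25/2, not an integer.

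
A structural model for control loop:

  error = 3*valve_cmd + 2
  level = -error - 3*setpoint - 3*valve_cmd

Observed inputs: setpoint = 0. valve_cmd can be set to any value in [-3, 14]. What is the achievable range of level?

Substituting into the level equation gives level = -6*valve_cmd - 2.
Linear in valve_cmd, so extremes are at the endpoints: valve_cmd = -3 gives level = 16; valve_cmd = 14 gives level = -86.

-86 to 16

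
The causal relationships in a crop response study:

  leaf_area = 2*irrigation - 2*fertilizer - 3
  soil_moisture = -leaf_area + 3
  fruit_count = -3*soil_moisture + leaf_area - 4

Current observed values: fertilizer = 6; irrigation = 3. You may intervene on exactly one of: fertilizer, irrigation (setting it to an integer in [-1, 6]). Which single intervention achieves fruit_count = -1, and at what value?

Intervening on fertilizer: with other inputs at their observed values, fruit_count = -8*fertilizer - 1. Solving for -1 gives fertilizer = 0, within [-1, 6].
Intervening on irrigation: fruit_count = 8*irrigation - 73. Reaching -1 requires irrigation = 9, outside [-1, 6].

set fertilizer = 0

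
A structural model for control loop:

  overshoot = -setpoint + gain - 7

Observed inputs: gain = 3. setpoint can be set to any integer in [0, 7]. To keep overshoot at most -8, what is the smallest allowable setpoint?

Substituting into the overshoot equation gives overshoot = -setpoint - 4.
Require -setpoint - 4 ≤ -8, so setpoint ≥ 4.
The smallest integer in [0, 7] satisfying this is 4.

setpoint = 4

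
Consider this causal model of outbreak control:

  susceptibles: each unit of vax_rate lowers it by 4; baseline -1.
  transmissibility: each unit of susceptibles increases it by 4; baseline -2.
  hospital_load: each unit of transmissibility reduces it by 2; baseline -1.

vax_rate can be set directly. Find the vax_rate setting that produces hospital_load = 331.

Substituting into the transmissibility equation gives transmissibility = -16*vax_rate - 6.
hospital_load becomes 32*vax_rate + 11.
Solve 32*vax_rate + 11 = 331: vax_rate = (331 - 11) / 32 = 10.

vax_rate = 10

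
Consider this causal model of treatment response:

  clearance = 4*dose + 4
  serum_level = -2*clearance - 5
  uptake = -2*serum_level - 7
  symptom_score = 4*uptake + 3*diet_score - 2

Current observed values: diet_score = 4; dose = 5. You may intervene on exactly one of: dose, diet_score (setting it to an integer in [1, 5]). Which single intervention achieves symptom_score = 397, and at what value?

set diet_score = 1

Intervening on dose: symptom_score = 64*dose + 86. Reaching 397 requires dose = 311/64, not an integer.
Intervening on diet_score: with other inputs at their observed values, symptom_score = 3*diet_score + 394. Solving for 397 gives diet_score = 1, within [1, 5].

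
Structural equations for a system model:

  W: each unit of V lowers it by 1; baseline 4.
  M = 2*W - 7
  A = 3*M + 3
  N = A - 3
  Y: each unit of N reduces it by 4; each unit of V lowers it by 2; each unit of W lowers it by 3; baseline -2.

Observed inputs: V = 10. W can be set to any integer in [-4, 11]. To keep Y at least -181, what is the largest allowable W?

Intervening on W fixes its value directly, overriding its dependence on V.
Substituting into the A equation gives A = 6*W - 18.
Substituting into the N equation gives N = 6*W - 21.
Y becomes -27*W + 62.
Require -27*W + 62 ≥ -181, so W ≤ 9.
The largest integer in [-4, 11] satisfying this is 9.

W = 9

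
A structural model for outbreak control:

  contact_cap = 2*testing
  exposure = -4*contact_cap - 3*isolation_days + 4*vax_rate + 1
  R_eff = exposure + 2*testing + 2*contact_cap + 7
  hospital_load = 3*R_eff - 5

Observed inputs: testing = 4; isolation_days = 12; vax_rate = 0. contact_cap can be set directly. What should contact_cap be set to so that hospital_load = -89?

contact_cap = 4

Intervening on contact_cap fixes its value directly, overriding its dependence on testing.
Substituting into the exposure equation gives exposure = -4*contact_cap - 35.
So R_eff = -2*contact_cap - 20.
This gives hospital_load = -6*contact_cap - 65.
Solve -6*contact_cap - 65 = -89: contact_cap = (-89 + 65) / -6 = 4.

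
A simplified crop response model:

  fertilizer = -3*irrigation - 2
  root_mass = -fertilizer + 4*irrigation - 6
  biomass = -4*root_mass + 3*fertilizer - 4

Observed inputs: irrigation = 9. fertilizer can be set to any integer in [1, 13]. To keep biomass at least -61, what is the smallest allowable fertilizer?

fertilizer = 9

Intervening on fertilizer fixes its value directly, overriding its dependence on irrigation.
Substituting into the root_mass equation gives root_mass = -fertilizer + 30.
Substituting into the biomass equation gives biomass = 7*fertilizer - 124.
Require 7*fertilizer - 124 ≥ -61, so fertilizer ≥ 9.
The smallest integer in [1, 13] satisfying this is 9.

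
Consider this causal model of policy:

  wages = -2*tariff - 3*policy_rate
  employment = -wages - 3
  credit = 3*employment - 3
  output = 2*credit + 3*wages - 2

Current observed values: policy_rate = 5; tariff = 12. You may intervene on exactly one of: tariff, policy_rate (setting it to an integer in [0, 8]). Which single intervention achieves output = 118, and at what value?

Intervening on tariff: output = 6*tariff + 19. Reaching 118 requires tariff = 33/2, not an integer.
Intervening on policy_rate: with other inputs at their observed values, output = 9*policy_rate + 46. Solving for 118 gives policy_rate = 8, within [0, 8].

set policy_rate = 8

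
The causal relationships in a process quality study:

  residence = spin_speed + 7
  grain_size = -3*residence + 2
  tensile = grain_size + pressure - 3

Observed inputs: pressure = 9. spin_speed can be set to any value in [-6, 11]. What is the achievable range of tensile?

-46 to 5

Substituting into the grain_size equation gives grain_size = -3*spin_speed - 19.
Substituting into the tensile equation gives tensile = -3*spin_speed - 13.
Linear in spin_speed, so extremes are at the endpoints: spin_speed = -6 gives tensile = 5; spin_speed = 11 gives tensile = -46.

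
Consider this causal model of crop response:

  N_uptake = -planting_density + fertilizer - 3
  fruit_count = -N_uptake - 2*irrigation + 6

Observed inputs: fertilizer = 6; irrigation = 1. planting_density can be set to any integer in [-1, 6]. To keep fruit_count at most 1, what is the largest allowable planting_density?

Substituting into the N_uptake equation gives N_uptake = -planting_density + 3.
Substituting into the fruit_count equation gives fruit_count = planting_density + 1.
Require planting_density + 1 ≤ 1, so planting_density ≤ 0.
The largest integer in [-1, 6] satisfying this is 0.

planting_density = 0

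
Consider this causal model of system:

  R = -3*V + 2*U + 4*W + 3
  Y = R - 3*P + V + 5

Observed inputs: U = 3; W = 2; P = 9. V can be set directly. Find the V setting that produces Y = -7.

V = 1

Substituting into the R equation gives R = -3*V + 17.
So Y = -2*V - 5.
Solve -2*V - 5 = -7: V = (-7 + 5) / -2 = 1.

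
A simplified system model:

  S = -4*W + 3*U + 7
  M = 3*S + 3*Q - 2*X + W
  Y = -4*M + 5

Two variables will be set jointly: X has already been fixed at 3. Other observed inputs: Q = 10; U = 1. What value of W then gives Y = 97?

W = 7

With X held at 3:
Substituting into the S equation gives S = -4*W + 10.
Substituting into the M equation gives M = -11*W + 54.
So Y = 44*W - 211.
Solve 44*W - 211 = 97: W = (97 + 211) / 44 = 7.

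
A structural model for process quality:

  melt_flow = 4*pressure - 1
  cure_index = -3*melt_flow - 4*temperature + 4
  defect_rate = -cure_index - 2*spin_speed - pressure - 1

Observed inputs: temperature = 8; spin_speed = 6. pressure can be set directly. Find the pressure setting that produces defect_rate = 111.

pressure = 9

Substituting into the cure_index equation gives cure_index = -12*pressure - 25.
defect_rate becomes 11*pressure + 12.
Solve 11*pressure + 12 = 111: pressure = (111 - 12) / 11 = 9.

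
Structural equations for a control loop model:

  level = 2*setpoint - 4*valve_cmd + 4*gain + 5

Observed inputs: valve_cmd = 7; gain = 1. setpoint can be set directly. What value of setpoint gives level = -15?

setpoint = 2

Substituting into the level equation gives level = 2*setpoint - 19.
Solve 2*setpoint - 19 = -15: setpoint = (-15 + 19) / 2 = 2.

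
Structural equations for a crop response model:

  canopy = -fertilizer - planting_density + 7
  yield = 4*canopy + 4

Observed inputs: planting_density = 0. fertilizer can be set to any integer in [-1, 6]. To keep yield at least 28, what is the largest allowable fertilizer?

Substituting into the canopy equation gives canopy = -fertilizer + 7.
yield becomes -4*fertilizer + 32.
Require -4*fertilizer + 32 ≥ 28, so fertilizer ≤ 1.
The largest integer in [-1, 6] satisfying this is 1.

fertilizer = 1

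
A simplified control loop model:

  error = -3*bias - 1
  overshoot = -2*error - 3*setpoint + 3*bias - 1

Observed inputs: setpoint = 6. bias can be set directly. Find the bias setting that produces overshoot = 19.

bias = 4

Substituting into the overshoot equation gives overshoot = 9*bias - 17.
Solve 9*bias - 17 = 19: bias = (19 + 17) / 9 = 4.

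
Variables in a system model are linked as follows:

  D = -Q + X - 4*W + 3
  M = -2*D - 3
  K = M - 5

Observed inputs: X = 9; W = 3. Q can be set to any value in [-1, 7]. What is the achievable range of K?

Substituting into the D equation gives D = -Q.
Substituting into the M equation gives M = 2*Q - 3.
Substituting into the K equation gives K = 2*Q - 8.
Linear in Q, so extremes are at the endpoints: Q = -1 gives K = -10; Q = 7 gives K = 6.

-10 to 6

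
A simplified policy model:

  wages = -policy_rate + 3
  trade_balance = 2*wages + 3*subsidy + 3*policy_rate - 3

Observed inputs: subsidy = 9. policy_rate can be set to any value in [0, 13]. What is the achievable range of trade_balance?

Substituting into the trade_balance equation gives trade_balance = policy_rate + 30.
Linear in policy_rate, so extremes are at the endpoints: policy_rate = 0 gives trade_balance = 30; policy_rate = 13 gives trade_balance = 43.

30 to 43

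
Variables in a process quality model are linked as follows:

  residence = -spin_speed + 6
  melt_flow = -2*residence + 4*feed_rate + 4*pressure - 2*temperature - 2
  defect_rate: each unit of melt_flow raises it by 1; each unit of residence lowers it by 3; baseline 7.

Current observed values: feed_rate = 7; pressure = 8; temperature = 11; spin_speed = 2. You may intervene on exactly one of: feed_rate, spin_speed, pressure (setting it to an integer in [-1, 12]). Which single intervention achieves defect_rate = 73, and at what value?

set spin_speed = 12

Intervening on feed_rate: defect_rate = 4*feed_rate - 5. Reaching 73 requires feed_rate = 39/2, not an integer.
Intervening on spin_speed: with other inputs at their observed values, defect_rate = 5*spin_speed + 13. Solving for 73 gives spin_speed = 12, within [-1, 12].
Intervening on pressure: defect_rate = 4*pressure - 9. Reaching 73 requires pressure = 41/2, not an integer.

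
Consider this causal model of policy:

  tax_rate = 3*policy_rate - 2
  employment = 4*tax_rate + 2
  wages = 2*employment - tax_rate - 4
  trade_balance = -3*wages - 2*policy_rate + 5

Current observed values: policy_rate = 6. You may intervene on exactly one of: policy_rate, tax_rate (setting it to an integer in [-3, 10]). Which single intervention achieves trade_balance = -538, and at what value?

Intervening on policy_rate: with other inputs at their observed values, trade_balance = -65*policy_rate + 47. Solving for -538 gives policy_rate = 9, within [-3, 10].
Intervening on tax_rate: trade_balance = -21*tax_rate - 7. Reaching -538 requires tax_rate = 177/7, not an integer.

set policy_rate = 9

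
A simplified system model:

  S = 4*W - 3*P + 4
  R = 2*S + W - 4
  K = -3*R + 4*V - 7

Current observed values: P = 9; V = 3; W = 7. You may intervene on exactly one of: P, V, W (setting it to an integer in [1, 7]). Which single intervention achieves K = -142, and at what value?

set P = 3

Intervening on P: with other inputs at their observed values, K = 18*P - 196. Solving for -142 gives P = 3, within [1, 7].
Intervening on V: K = 4*V - 46. Reaching -142 requires V = -24, outside [1, 7].
Intervening on W: K = -27*W + 155. Reaching -142 requires W = 11, outside [1, 7].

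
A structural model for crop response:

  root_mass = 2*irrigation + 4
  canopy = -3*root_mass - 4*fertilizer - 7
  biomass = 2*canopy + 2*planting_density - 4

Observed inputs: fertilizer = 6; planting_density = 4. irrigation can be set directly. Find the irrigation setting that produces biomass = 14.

Substituting into the canopy equation gives canopy = -6*irrigation - 43.
So biomass = -12*irrigation - 82.
Solve -12*irrigation - 82 = 14: irrigation = (14 + 82) / -12 = -8.

irrigation = -8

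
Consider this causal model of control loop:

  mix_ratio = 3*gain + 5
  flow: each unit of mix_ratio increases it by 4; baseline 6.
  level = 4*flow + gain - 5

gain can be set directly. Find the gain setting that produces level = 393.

gain = 6

Substituting into the flow equation gives flow = 12*gain + 26.
So level = 49*gain + 99.
Solve 49*gain + 99 = 393: gain = (393 - 99) / 49 = 6.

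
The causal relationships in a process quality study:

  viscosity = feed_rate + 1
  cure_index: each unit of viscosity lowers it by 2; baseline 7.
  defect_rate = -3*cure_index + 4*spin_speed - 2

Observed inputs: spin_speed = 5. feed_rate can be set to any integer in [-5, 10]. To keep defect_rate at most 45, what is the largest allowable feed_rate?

Substituting into the cure_index equation gives cure_index = -2*feed_rate + 5.
Substituting into the defect_rate equation gives defect_rate = 6*feed_rate + 3.
Require 6*feed_rate + 3 ≤ 45, so feed_rate ≤ 7.
The largest integer in [-5, 10] satisfying this is 7.

feed_rate = 7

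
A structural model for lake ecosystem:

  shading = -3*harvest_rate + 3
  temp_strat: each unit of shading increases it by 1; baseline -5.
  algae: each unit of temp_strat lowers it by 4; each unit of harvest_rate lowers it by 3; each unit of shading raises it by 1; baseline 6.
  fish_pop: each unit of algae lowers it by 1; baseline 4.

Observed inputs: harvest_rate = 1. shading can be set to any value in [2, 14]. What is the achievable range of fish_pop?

Intervening on shading fixes its value directly, overriding its dependence on harvest_rate.
Substituting into the algae equation gives algae = -3*shading + 23.
fish_pop becomes 3*shading - 19.
Linear in shading, so extremes are at the endpoints: shading = 2 gives fish_pop = -13; shading = 14 gives fish_pop = 23.

-13 to 23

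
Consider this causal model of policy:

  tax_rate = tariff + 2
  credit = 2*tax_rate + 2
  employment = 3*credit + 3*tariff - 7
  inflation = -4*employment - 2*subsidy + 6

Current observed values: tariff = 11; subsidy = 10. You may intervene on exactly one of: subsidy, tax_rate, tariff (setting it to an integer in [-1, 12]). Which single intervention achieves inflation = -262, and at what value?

Intervening on subsidy: inflation = -2*subsidy - 434. Reaching -262 requires subsidy = -86, outside [-1, 12].
Intervening on tax_rate: with other inputs at their observed values, inflation = -24*tax_rate - 142. Solving for -262 gives tax_rate = 5, within [-1, 12].
Intervening on tariff: inflation = -36*tariff - 58. Reaching -262 requires tariff = 17/3, not an integer.

set tax_rate = 5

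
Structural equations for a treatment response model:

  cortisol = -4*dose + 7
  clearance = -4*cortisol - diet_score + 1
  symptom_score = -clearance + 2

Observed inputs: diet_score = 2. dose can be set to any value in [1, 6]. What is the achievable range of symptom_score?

Substituting into the clearance equation gives clearance = 16*dose - 29.
Substituting into the symptom_score equation gives symptom_score = -16*dose + 31.
Linear in dose, so extremes are at the endpoints: dose = 1 gives symptom_score = 15; dose = 6 gives symptom_score = -65.

-65 to 15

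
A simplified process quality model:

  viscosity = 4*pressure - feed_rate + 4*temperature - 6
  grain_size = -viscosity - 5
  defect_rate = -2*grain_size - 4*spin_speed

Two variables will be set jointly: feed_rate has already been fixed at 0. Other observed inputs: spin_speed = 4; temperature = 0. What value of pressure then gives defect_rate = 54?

With feed_rate held at 0:
Substituting into the viscosity equation gives viscosity = 4*pressure - 6.
grain_size becomes -4*pressure + 1.
Substituting into the defect_rate equation gives defect_rate = 8*pressure - 18.
Solve 8*pressure - 18 = 54: pressure = (54 + 18) / 8 = 9.

pressure = 9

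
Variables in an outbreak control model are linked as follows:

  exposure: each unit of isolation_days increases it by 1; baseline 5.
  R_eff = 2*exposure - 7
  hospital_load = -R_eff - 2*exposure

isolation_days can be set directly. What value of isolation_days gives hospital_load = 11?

isolation_days = -6

Substituting into the R_eff equation gives R_eff = 2*isolation_days + 3.
So hospital_load = -4*isolation_days - 13.
Solve -4*isolation_days - 13 = 11: isolation_days = (11 + 13) / -4 = -6.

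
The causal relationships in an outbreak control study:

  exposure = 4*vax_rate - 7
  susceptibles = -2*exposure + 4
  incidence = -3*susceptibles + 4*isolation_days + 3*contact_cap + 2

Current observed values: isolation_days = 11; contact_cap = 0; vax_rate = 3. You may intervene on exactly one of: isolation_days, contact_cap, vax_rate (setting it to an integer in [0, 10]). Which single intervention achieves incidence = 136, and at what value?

set vax_rate = 6

Intervening on isolation_days: incidence = 4*isolation_days + 20. Reaching 136 requires isolation_days = 29, outside [0, 10].
Intervening on contact_cap: incidence = 3*contact_cap + 64. Reaching 136 requires contact_cap = 24, outside [0, 10].
Intervening on vax_rate: with other inputs at their observed values, incidence = 24*vax_rate - 8. Solving for 136 gives vax_rate = 6, within [0, 10].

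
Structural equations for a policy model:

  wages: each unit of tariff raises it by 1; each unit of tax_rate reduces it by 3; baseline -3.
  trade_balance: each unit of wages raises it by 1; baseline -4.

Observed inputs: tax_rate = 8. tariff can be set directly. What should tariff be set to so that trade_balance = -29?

Substituting into the wages equation gives wages = tariff - 27.
trade_balance becomes tariff - 31.
Solve tariff - 31 = -29: tariff = (-29 + 31) / 1 = 2.

tariff = 2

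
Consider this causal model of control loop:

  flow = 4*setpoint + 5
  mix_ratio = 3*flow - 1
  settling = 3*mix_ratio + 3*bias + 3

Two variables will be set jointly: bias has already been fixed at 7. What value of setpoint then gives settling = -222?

setpoint = -8

With bias held at 7:
Substituting into the mix_ratio equation gives mix_ratio = 12*setpoint + 14.
settling becomes 36*setpoint + 66.
Solve 36*setpoint + 66 = -222: setpoint = (-222 - 66) / 36 = -8.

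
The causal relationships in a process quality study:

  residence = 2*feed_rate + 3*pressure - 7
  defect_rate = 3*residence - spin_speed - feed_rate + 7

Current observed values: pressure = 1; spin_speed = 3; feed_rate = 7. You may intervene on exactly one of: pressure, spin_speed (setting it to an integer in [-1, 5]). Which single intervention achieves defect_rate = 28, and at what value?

Intervening on pressure: defect_rate = 9*pressure + 18. Reaching 28 requires pressure = 10/9, not an integer.
Intervening on spin_speed: with other inputs at their observed values, defect_rate = -spin_speed + 30. Solving for 28 gives spin_speed = 2, within [-1, 5].

set spin_speed = 2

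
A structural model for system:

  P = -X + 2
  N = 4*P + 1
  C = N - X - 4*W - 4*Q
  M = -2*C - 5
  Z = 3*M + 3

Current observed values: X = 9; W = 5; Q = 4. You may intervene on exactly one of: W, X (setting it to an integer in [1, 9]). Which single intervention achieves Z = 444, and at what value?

Intervening on W: with other inputs at their observed values, Z = 24*W + 300. Solving for 444 gives W = 6, within [1, 9].
Intervening on X: Z = 30*X + 150. Reaching 444 requires X = 49/5, not an integer.

set W = 6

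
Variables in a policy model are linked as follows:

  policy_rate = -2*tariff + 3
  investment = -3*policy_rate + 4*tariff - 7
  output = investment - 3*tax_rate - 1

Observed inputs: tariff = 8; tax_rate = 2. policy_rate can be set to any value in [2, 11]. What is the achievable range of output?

Intervening on policy_rate fixes its value directly, overriding its dependence on tariff.
Substituting into the investment equation gives investment = -3*policy_rate + 25.
This gives output = -3*policy_rate + 18.
Linear in policy_rate, so extremes are at the endpoints: policy_rate = 2 gives output = 12; policy_rate = 11 gives output = -15.

-15 to 12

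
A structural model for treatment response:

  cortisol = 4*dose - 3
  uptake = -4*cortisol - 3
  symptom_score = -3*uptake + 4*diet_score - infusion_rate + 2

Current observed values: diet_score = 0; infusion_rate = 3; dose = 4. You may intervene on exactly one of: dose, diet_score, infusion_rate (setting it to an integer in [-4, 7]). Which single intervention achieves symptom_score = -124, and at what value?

Intervening on dose: with other inputs at their observed values, symptom_score = 48*dose - 28. Solving for -124 gives dose = -2, within [-4, 7].
Intervening on diet_score: symptom_score = 4*diet_score + 164. Reaching -124 requires diet_score = -72, outside [-4, 7].
Intervening on infusion_rate: symptom_score = -infusion_rate + 167. Reaching -124 requires infusion_rate = 291, outside [-4, 7].

set dose = -2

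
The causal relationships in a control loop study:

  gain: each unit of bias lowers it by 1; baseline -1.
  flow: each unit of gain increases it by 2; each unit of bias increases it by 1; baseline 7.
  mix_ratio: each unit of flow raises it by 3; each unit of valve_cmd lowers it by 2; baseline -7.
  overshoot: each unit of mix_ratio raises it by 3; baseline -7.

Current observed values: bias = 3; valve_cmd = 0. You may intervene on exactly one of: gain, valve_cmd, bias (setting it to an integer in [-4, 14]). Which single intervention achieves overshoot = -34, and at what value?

set valve_cmd = 4

Intervening on gain: overshoot = 18*gain + 62. Reaching -34 requires gain = -16/3, not an integer.
Intervening on valve_cmd: with other inputs at their observed values, overshoot = -6*valve_cmd - 10. Solving for -34 gives valve_cmd = 4, within [-4, 14].
Intervening on bias: overshoot = -9*bias + 17. Reaching -34 requires bias = 17/3, not an integer.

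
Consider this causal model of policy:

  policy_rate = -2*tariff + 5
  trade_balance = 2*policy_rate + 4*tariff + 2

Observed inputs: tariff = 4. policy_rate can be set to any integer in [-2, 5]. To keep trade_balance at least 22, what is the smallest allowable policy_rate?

Intervening on policy_rate fixes its value directly, overriding its dependence on tariff.
Substituting into the trade_balance equation gives trade_balance = 2*policy_rate + 18.
Require 2*policy_rate + 18 ≥ 22, so policy_rate ≥ 2.
The smallest integer in [-2, 5] satisfying this is 2.

policy_rate = 2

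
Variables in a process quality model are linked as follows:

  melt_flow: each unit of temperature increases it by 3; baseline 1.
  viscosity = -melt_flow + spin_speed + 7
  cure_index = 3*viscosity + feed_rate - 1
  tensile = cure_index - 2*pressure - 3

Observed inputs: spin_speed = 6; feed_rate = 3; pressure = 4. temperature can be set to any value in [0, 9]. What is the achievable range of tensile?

-54 to 27

Substituting into the viscosity equation gives viscosity = -3*temperature + 12.
Substituting into the cure_index equation gives cure_index = -9*temperature + 38.
Substituting into the tensile equation gives tensile = -9*temperature + 27.
Linear in temperature, so extremes are at the endpoints: temperature = 0 gives tensile = 27; temperature = 9 gives tensile = -54.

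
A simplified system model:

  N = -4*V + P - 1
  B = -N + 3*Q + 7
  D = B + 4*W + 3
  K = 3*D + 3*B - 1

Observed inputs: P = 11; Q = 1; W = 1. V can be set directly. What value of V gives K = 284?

V = 11

Substituting into the N equation gives N = -4*V + 10.
Substituting into the B equation gives B = 4*V.
D becomes 4*V + 7.
Substituting into the K equation gives K = 24*V + 20.
Solve 24*V + 20 = 284: V = (284 - 20) / 24 = 11.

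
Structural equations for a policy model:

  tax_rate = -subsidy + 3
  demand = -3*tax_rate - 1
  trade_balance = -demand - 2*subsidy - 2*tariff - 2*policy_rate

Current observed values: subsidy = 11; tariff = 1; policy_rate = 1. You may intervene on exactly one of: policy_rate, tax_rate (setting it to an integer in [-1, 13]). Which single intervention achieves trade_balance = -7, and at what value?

Intervening on policy_rate: trade_balance = -2*policy_rate - 47. Reaching -7 requires policy_rate = -20, outside [-1, 13].
Intervening on tax_rate: with other inputs at their observed values, trade_balance = 3*tax_rate - 25. Solving for -7 gives tax_rate = 6, within [-1, 13].

set tax_rate = 6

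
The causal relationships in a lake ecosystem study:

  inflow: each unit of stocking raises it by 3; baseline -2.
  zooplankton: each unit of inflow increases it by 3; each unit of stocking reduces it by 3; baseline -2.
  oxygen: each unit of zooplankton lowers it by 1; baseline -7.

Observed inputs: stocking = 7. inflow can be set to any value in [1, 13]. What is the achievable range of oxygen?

-23 to 13

Intervening on inflow fixes its value directly, overriding its dependence on stocking.
Substituting into the zooplankton equation gives zooplankton = 3*inflow - 23.
This gives oxygen = -3*inflow + 16.
Linear in inflow, so extremes are at the endpoints: inflow = 1 gives oxygen = 13; inflow = 13 gives oxygen = -23.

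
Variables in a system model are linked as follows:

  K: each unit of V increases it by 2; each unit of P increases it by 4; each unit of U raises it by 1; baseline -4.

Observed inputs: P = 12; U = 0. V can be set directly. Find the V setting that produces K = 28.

Substituting into the K equation gives K = 2*V + 44.
Solve 2*V + 44 = 28: V = (28 - 44) / 2 = -8.

V = -8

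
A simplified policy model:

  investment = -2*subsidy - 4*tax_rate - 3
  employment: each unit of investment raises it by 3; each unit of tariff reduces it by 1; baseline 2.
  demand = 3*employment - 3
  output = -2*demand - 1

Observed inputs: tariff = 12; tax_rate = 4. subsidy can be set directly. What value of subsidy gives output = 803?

Substituting into the investment equation gives investment = -2*subsidy - 19.
So employment = -6*subsidy - 67.
So demand = -18*subsidy - 204.
This gives output = 36*subsidy + 407.
Solve 36*subsidy + 407 = 803: subsidy = (803 - 407) / 36 = 11.

subsidy = 11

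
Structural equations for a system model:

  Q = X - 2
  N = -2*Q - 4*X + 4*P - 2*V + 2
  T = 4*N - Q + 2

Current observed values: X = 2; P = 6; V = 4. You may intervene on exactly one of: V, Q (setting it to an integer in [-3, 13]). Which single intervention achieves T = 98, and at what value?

Intervening on V: with other inputs at their observed values, T = -8*V + 74. Solving for 98 gives V = -3, within [-3, 13].
Intervening on Q: T = -9*Q + 42. Reaching 98 requires Q = -56/9, not an integer.

set V = -3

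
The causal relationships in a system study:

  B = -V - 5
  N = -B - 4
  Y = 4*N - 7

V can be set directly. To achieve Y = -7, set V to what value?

Substituting into the N equation gives N = V + 1.
Substituting into the Y equation gives Y = 4*V - 3.
Solve 4*V - 3 = -7: V = (-7 + 3) / 4 = -1.

V = -1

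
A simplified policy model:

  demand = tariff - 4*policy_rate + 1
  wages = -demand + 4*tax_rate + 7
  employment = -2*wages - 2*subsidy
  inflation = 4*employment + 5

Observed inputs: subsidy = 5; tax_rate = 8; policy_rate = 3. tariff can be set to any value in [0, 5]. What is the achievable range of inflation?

Substituting into the demand equation gives demand = tariff - 11.
This gives wages = -tariff + 50.
This gives employment = 2*tariff - 110.
Substituting into the inflation equation gives inflation = 8*tariff - 435.
Linear in tariff, so extremes are at the endpoints: tariff = 0 gives inflation = -435; tariff = 5 gives inflation = -395.

-435 to -395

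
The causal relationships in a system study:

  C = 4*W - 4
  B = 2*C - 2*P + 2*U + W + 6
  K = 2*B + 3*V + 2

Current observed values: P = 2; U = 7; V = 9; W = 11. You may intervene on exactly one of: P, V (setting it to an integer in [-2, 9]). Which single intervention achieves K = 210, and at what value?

set V = -2

Intervening on P: K = -4*P + 251. Reaching 210 requires P = 41/4, not an integer.
Intervening on V: with other inputs at their observed values, K = 3*V + 216. Solving for 210 gives V = -2, within [-2, 9].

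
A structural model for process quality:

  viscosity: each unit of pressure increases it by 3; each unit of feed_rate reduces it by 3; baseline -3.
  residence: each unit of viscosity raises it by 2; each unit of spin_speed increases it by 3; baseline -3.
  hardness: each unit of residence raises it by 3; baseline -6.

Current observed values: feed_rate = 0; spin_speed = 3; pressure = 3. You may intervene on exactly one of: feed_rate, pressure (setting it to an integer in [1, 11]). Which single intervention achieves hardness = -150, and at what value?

set feed_rate = 11

Intervening on feed_rate: with other inputs at their observed values, hardness = -18*feed_rate + 48. Solving for -150 gives feed_rate = 11, within [1, 11].
Intervening on pressure: hardness = 18*pressure - 6. Reaching -150 requires pressure = -8, outside [1, 11].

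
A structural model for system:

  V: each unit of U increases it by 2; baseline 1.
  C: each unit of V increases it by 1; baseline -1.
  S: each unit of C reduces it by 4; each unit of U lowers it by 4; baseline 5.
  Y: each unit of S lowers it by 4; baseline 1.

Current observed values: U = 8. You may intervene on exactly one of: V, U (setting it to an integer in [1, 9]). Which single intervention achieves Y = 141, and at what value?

set V = 3

Intervening on V: with other inputs at their observed values, Y = 16*V + 93. Solving for 141 gives V = 3, within [1, 9].
Intervening on U: Y = 48*U - 19. Reaching 141 requires U = 10/3, not an integer.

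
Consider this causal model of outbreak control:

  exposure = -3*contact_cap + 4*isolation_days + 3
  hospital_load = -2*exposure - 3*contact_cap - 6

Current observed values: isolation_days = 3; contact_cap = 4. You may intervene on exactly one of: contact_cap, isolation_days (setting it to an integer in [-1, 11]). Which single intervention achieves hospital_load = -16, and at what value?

Intervening on contact_cap: hospital_load = 3*contact_cap - 36. Reaching -16 requires contact_cap = 20/3, not an integer.
Intervening on isolation_days: with other inputs at their observed values, hospital_load = -8*isolation_days. Solving for -16 gives isolation_days = 2, within [-1, 11].

set isolation_days = 2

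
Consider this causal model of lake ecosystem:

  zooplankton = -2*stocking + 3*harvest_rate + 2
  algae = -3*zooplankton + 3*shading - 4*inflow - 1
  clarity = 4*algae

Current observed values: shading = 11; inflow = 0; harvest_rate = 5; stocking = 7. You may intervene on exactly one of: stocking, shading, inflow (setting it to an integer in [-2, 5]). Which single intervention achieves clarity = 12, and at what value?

set inflow = 5

Intervening on stocking: clarity = 24*stocking - 76. Reaching 12 requires stocking = 11/3, not an integer.
Intervening on shading: clarity = 12*shading - 40. Reaching 12 requires shading = 13/3, not an integer.
Intervening on inflow: with other inputs at their observed values, clarity = -16*inflow + 92. Solving for 12 gives inflow = 5, within [-2, 5].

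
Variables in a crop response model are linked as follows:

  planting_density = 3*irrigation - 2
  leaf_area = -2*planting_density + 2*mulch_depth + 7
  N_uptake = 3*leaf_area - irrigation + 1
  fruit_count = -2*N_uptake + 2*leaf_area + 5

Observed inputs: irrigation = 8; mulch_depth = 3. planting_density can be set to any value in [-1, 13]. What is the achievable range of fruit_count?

Intervening on planting_density fixes its value directly, overriding its dependence on irrigation.
Substituting into the leaf_area equation gives leaf_area = -2*planting_density + 13.
So N_uptake = -6*planting_density + 32.
fruit_count becomes 8*planting_density - 33.
Linear in planting_density, so extremes are at the endpoints: planting_density = -1 gives fruit_count = -41; planting_density = 13 gives fruit_count = 71.

-41 to 71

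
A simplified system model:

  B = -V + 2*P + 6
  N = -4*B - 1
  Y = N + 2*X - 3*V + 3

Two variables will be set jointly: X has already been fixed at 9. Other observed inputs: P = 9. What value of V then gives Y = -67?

V = 9

With X held at 9:
Substituting into the B equation gives B = -V + 24.
So N = 4*V - 97.
Y becomes V - 76.
Solve V - 76 = -67: V = (-67 + 76) / 1 = 9.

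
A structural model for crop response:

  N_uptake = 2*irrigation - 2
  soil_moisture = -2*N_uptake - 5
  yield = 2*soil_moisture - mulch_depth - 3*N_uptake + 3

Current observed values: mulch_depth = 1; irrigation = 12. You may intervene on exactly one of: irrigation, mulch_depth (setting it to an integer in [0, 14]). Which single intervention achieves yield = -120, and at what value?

Intervening on irrigation: with other inputs at their observed values, yield = -14*irrigation + 6. Solving for -120 gives irrigation = 9, within [0, 14].
Intervening on mulch_depth: yield = -mulch_depth - 161. Reaching -120 requires mulch_depth = -41, outside [0, 14].

set irrigation = 9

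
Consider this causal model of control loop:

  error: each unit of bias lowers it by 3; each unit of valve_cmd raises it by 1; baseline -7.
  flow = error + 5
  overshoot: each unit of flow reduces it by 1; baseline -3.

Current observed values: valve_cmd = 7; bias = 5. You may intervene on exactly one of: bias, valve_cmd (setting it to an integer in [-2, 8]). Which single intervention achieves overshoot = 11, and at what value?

Intervening on bias: overshoot = 3*bias - 8. Reaching 11 requires bias = 19/3, not an integer.
Intervening on valve_cmd: with other inputs at their observed values, overshoot = -valve_cmd + 14. Solving for 11 gives valve_cmd = 3, within [-2, 8].

set valve_cmd = 3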